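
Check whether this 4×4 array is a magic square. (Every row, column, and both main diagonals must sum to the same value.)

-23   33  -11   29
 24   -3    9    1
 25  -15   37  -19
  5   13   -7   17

Row 1: -23 + 33 + (-11) + 29 = 28.
Row 2: 24 + (-3) + 9 + 1 = 31.
Row 3: 25 + (-15) + 37 + (-19) = 28.
Row 4: 5 + 13 + (-7) + 17 = 28.
Column 1: -23 + 24 + 25 + 5 = 31.
Column 2: 33 + (-3) + (-15) + 13 = 28.
Column 3: -11 + 9 + 37 + (-7) = 28.
Column 4: 29 + 1 + (-19) + 17 = 28.
Main diagonal: -23 + (-3) + 37 + 17 = 28.
Anti-diagonal: 29 + 9 + (-15) + 5 = 28.

No — column 1 sums to 31 but row 4 sums to 28.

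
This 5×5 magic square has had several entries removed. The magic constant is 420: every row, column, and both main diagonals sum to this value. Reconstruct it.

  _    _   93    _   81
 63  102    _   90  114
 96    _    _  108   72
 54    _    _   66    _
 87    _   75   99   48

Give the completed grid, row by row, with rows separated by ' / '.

120 69 93 57 81 / 63 102 51 90 114 / 96 60 84 108 72 / 54 78 117 66 105 / 87 111 75 99 48

Row 2 must total 420; the given cells sum to 369, so (2,3) = 51.
Row 5 needs 420; the known cells sum to 309, so (5,2) = 111.
Column 1 needs 420; the known cells sum to 300, so (1,1) = 120.
Column 4 must total 420; the given cells sum to 363, so (1,4) = 57.
The remaining cell in column 5 is (4,5) = 420 − 315 = 105.
Main diagonal: 120 + 102 + 66 + 48 + ? = 420, so (3,3) = 84.
From anti-diagonal, 420 − (81 + 90 + 84 + 87) gives (4,2) = 78.
Row 1: 120 + 93 + 57 + 81 + ? = 420, so (1,2) = 69.
Using row 3: 96 + 84 + 108 + 72 + ? → (3,2) = 420 − 360 = 60.
From row 4, 420 − (54 + 78 + 66 + 105) gives (4,3) = 117.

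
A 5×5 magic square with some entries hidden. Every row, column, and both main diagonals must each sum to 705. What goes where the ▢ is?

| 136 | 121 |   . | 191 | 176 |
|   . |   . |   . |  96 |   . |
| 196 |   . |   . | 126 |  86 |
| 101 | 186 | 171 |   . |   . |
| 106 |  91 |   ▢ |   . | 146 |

Row 1 must total 705; the given cells sum to 624, so (1,3) = 81.
From column 1, 705 − (136 + 196 + 101 + 106) gives (2,1) = 166.
Using anti-diagonal: 176 + 96 + 186 + 106 + ? → (3,3) = 705 − 564 = 141.
Row 3 needs 705; the known cells sum to 549, so (3,2) = 156.
The remaining cell in column 2 is (2,2) = 705 − 554 = 151.
Main diagonal must total 705; the given cells sum to 574, so (4,4) = 131.
The remaining cell in row 4 is (4,5) = 705 − 589 = 116.
Column 4: 191 + 96 + 126 + 131 + ? = 705, so (5,4) = 161.
Column 5: 176 + 86 + 116 + 146 + ? = 705, so (2,5) = 181.
Row 2 must total 705; the given cells sum to 594, so (2,3) = 111.
The remaining cell in row 5 is (5,3) = 705 − 504 = 201.

201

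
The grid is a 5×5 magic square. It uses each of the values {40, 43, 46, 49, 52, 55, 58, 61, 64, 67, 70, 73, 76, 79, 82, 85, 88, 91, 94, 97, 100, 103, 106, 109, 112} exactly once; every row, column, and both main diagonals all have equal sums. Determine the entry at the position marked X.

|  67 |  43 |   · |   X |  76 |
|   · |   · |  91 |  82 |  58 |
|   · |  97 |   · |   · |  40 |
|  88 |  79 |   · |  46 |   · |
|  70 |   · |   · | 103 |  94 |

The 25 entries sum to 1900, so each line sums to 1900/5 = 380.
Using column 5: 76 + 58 + 40 + 94 + ? → (4,5) = 380 − 268 = 112.
The remaining cell in anti-diagonal is (3,3) = 380 − 307 = 73.
Using row 4: 88 + 79 + 46 + 112 + ? → (4,3) = 380 − 325 = 55.
Using main diagonal: 67 + 73 + 46 + 94 + ? → (2,2) = 380 − 280 = 100.
Row 2: 100 + 91 + 82 + 58 + ? = 380, so (2,1) = 49.
From column 1, 380 − (67 + 49 + 88 + 70) gives (3,1) = 106.
Using column 2: 43 + 100 + 97 + 79 + ? → (5,2) = 380 − 319 = 61.
Using row 3: 106 + 97 + 73 + 40 + ? → (3,4) = 380 − 316 = 64.
Row 5 needs 380; the known cells sum to 328, so (5,3) = 52.
Column 3: 91 + 73 + 55 + 52 + ? = 380, so (1,3) = 109.
The remaining cell in column 4 is (1,4) = 380 − 295 = 85.

85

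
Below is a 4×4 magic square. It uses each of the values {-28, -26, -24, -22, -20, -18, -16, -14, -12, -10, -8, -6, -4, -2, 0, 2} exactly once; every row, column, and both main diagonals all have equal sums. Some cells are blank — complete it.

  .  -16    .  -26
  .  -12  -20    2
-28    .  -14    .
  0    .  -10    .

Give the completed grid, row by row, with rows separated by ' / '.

The 16 entries sum to -208, so each line sums to -208/4 = -52.
Using row 2: -12 + (-20) + 2 + ? → (2,1) = -52 − (-30) = -22.
Column 1 must total -52; the given cells sum to -50, so (1,1) = -2.
Column 3: -20 + (-14) + (-10) + ? = -52, so (1,3) = -8.
Using main diagonal: -2 + (-12) + (-14) + ? → (4,4) = -52 − (-28) = -24.
Anti-diagonal must total -52; the given cells sum to -46, so (3,2) = -6.
Using row 3: -28 + (-6) + (-14) + ? → (3,4) = -52 − (-48) = -4.
Row 4 must total -52; the given cells sum to -34, so (4,2) = -18.

-2 -16 -8 -26 / -22 -12 -20 2 / -28 -6 -14 -4 / 0 -18 -10 -24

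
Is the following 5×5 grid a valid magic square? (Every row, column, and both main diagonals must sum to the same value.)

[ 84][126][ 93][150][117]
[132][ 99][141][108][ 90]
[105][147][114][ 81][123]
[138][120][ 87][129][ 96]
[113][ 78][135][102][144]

No — main diagonal sums to 570 but column 1 sums to 572.

Row 1: 84 + 126 + 93 + 150 + 117 = 570.
Row 2: 132 + 99 + 141 + 108 + 90 = 570.
Row 3: 105 + 147 + 114 + 81 + 123 = 570.
Row 4: 138 + 120 + 87 + 129 + 96 = 570.
Row 5: 113 + 78 + 135 + 102 + 144 = 572.
Column 1: 84 + 132 + 105 + 138 + 113 = 572.
Column 2: 126 + 99 + 147 + 120 + 78 = 570.
Column 3: 93 + 141 + 114 + 87 + 135 = 570.
Column 4: 150 + 108 + 81 + 129 + 102 = 570.
Column 5: 117 + 90 + 123 + 96 + 144 = 570.
Main diagonal: 84 + 99 + 114 + 129 + 144 = 570.
Anti-diagonal: 117 + 108 + 114 + 120 + 113 = 572.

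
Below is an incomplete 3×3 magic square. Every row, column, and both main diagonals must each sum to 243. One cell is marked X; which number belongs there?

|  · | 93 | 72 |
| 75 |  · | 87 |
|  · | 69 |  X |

Row 1 must total 243; the given cells sum to 165, so (1,1) = 78.
Row 2 needs 243; the known cells sum to 162, so (2,2) = 81.
Using column 1: 78 + 75 + ? → (3,1) = 243 − 153 = 90.
Using column 3: 72 + 87 + ? → (3,3) = 243 − 159 = 84.

84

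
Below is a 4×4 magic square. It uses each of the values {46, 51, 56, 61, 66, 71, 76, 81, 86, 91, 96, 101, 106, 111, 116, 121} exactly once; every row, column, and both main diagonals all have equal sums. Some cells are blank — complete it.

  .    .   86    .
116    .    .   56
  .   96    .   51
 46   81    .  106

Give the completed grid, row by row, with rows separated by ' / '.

61 66 86 121 / 116 91 71 56 / 111 96 76 51 / 46 81 101 106

The 16 entries sum to 1336, so each line sums to 1336/4 = 334.
Using row 4: 46 + 81 + 106 + ? → (4,3) = 334 − 233 = 101.
Column 4 must total 334; the given cells sum to 213, so (1,4) = 121.
Anti-diagonal needs 334; the known cells sum to 263, so (2,3) = 71.
Row 2: 116 + 71 + 56 + ? = 334, so (2,2) = 91.
Using column 2: 91 + 96 + 81 + ? → (1,2) = 334 − 268 = 66.
Using column 3: 86 + 71 + 101 + ? → (3,3) = 334 − 258 = 76.
The remaining cell in main diagonal is (1,1) = 334 − 273 = 61.
Using row 3: 96 + 76 + 51 + ? → (3,1) = 334 − 223 = 111.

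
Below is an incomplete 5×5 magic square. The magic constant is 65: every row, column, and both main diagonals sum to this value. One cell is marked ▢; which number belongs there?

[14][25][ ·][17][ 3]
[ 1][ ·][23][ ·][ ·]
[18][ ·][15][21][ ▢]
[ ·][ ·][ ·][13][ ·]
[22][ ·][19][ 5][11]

Row 1 must total 65; the given cells sum to 59, so (1,3) = 6.
Row 5 needs 65; the known cells sum to 57, so (5,2) = 8.
From column 1, 65 − (14 + 1 + 18 + 22) gives (4,1) = 10.
Column 3 needs 65; the known cells sum to 63, so (4,3) = 2.
Using column 4: 17 + 21 + 13 + 5 + ? → (2,4) = 65 − 56 = 9.
From main diagonal, 65 − (14 + 15 + 13 + 11) gives (2,2) = 12.
The remaining cell in anti-diagonal is (4,2) = 65 − 49 = 16.
Row 2 must total 65; the given cells sum to 45, so (2,5) = 20.
Row 4 needs 65; the known cells sum to 41, so (4,5) = 24.
Using column 2: 25 + 12 + 16 + 8 + ? → (3,2) = 65 − 61 = 4.
The remaining cell in column 5 is (3,5) = 65 − 58 = 7.

7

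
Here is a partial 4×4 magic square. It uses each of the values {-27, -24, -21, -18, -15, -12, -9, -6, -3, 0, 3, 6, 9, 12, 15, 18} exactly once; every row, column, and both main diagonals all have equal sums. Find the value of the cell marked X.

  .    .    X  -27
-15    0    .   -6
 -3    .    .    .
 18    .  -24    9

The 16 entries sum to -72, so each line sums to -72/4 = -18.
Using row 2: -15 + 0 + (-6) + ? → (2,3) = -18 − (-21) = 3.
The remaining cell in row 4 is (4,2) = -18 − 3 = -21.
The remaining cell in column 1 is (1,1) = -18 − 0 = -18.
Column 4 needs -18; the known cells sum to -24, so (3,4) = 6.
Main diagonal: -18 + 0 + 9 + ? = -18, so (3,3) = -9.
The remaining cell in anti-diagonal is (3,2) = -18 − (-6) = -12.
Column 2 must total -18; the given cells sum to -33, so (1,2) = 15.
Column 3: 3 + (-9) + (-24) + ? = -18, so (1,3) = 12.

12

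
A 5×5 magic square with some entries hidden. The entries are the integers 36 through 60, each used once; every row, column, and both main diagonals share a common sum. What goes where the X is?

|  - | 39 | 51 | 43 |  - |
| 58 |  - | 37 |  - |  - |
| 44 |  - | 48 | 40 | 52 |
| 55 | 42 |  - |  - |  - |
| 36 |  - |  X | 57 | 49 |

45

The entries are 36 through 60, which sum to 1200, so each line sums to 1200/5 = 240.
From row 3, 240 − (44 + 48 + 40 + 52) gives (3,2) = 56.
Column 1 needs 240; the known cells sum to 193, so (1,1) = 47.
Row 1 must total 240; the given cells sum to 180, so (1,5) = 60.
From anti-diagonal, 240 − (60 + 48 + 42 + 36) gives (2,4) = 54.
Using column 4: 43 + 54 + 40 + 57 + ? → (4,4) = 240 − 194 = 46.
From main diagonal, 240 − (47 + 48 + 46 + 49) gives (2,2) = 50.
Row 2 must total 240; the given cells sum to 199, so (2,5) = 41.
Column 2 needs 240; the known cells sum to 187, so (5,2) = 53.
Column 5 needs 240; the known cells sum to 202, so (4,5) = 38.
Row 4 must total 240; the given cells sum to 181, so (4,3) = 59.
From row 5, 240 − (36 + 53 + 57 + 49) gives (5,3) = 45.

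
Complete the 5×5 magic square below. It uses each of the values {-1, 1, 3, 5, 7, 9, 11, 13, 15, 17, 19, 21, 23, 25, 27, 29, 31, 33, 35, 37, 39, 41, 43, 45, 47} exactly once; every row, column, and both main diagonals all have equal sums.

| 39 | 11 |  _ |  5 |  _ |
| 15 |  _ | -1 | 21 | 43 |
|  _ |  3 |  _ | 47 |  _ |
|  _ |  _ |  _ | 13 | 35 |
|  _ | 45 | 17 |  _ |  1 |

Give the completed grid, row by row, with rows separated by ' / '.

39 11 33 5 27 / 15 37 -1 21 43 / 31 3 25 47 9 / 7 19 41 13 35 / 23 45 17 29 1

The 25 entries sum to 575, so each line sums to 575/5 = 115.
Using row 2: 15 + (-1) + 21 + 43 + ? → (2,2) = 115 − 78 = 37.
Column 2 needs 115; the known cells sum to 96, so (4,2) = 19.
Column 4 must total 115; the given cells sum to 86, so (5,4) = 29.
Main diagonal: 39 + 37 + 13 + 1 + ? = 115, so (3,3) = 25.
Row 5 needs 115; the known cells sum to 92, so (5,1) = 23.
Using anti-diagonal: 21 + 25 + 19 + 23 + ? → (1,5) = 115 − 88 = 27.
Row 1 must total 115; the given cells sum to 82, so (1,3) = 33.
Using column 3: 33 + (-1) + 25 + 17 + ? → (4,3) = 115 − 74 = 41.
Column 5 needs 115; the known cells sum to 106, so (3,5) = 9.
The remaining cell in row 3 is (3,1) = 115 − 84 = 31.
Row 4: 19 + 41 + 13 + 35 + ? = 115, so (4,1) = 7.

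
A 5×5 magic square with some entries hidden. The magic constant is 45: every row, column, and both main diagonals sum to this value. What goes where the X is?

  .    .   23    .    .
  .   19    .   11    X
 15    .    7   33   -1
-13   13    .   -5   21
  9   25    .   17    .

Row 3 needs 45; the known cells sum to 54, so (3,2) = -9.
From row 4, 45 − (-13 + 13 + (-5) + 21) gives (4,3) = 29.
Column 2 needs 45; the known cells sum to 48, so (1,2) = -3.
The remaining cell in column 4 is (1,4) = 45 − 56 = -11.
Using anti-diagonal: 11 + 7 + 13 + 9 + ? → (1,5) = 45 − 40 = 5.
Row 1 needs 45; the known cells sum to 14, so (1,1) = 31.
Column 1 must total 45; the given cells sum to 42, so (2,1) = 3.
Main diagonal: 31 + 19 + 7 + (-5) + ? = 45, so (5,5) = -7.
Row 5: 9 + 25 + 17 + (-7) + ? = 45, so (5,3) = 1.
The remaining cell in column 3 is (2,3) = 45 − 60 = -15.
From column 5, 45 − (5 + (-1) + 21 + (-7)) gives (2,5) = 27.

27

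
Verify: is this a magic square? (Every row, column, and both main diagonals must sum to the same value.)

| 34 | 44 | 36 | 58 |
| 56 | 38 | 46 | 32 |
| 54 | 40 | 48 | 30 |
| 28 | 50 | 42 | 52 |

Yes

Row 1: 34 + 44 + 36 + 58 = 172.
Row 2: 56 + 38 + 46 + 32 = 172.
Row 3: 54 + 40 + 48 + 30 = 172.
Row 4: 28 + 50 + 42 + 52 = 172.
Column 1: 34 + 56 + 54 + 28 = 172.
Column 2: 44 + 38 + 40 + 50 = 172.
Column 3: 36 + 46 + 48 + 42 = 172.
Column 4: 58 + 32 + 30 + 52 = 172.
Main diagonal: 34 + 38 + 48 + 52 = 172.
Anti-diagonal: 58 + 46 + 40 + 28 = 172.
All lines sum to 172.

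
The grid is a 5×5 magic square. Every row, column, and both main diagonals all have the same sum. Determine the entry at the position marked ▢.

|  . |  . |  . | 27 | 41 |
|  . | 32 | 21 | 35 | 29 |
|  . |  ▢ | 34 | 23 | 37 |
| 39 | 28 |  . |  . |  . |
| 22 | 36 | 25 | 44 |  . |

40

Anti-diagonal is complete and sums to 160; that is the magic constant.
Using row 2: 32 + 21 + 35 + 29 + ? → (2,1) = 160 − 117 = 43.
Row 5: 22 + 36 + 25 + 44 + ? = 160, so (5,5) = 33.
From column 4, 160 − (27 + 35 + 23 + 44) gives (4,4) = 31.
The remaining cell in column 5 is (4,5) = 160 − 140 = 20.
Main diagonal: 32 + 34 + 31 + 33 + ? = 160, so (1,1) = 30.
From row 4, 160 − (39 + 28 + 31 + 20) gives (4,3) = 42.
Column 1 needs 160; the known cells sum to 134, so (3,1) = 26.
Column 3 needs 160; the known cells sum to 122, so (1,3) = 38.
From row 1, 160 − (30 + 38 + 27 + 41) gives (1,2) = 24.
The remaining cell in row 3 is (3,2) = 160 − 120 = 40.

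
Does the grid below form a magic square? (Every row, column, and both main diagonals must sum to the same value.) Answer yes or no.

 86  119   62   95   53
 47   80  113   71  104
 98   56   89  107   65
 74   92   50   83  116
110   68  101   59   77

Row 1: 86 + 119 + 62 + 95 + 53 = 415.
Row 2: 47 + 80 + 113 + 71 + 104 = 415.
Row 3: 98 + 56 + 89 + 107 + 65 = 415.
Row 4: 74 + 92 + 50 + 83 + 116 = 415.
Row 5: 110 + 68 + 101 + 59 + 77 = 415.
Column 1: 86 + 47 + 98 + 74 + 110 = 415.
Column 2: 119 + 80 + 56 + 92 + 68 = 415.
Column 3: 62 + 113 + 89 + 50 + 101 = 415.
Column 4: 95 + 71 + 107 + 83 + 59 = 415.
Column 5: 53 + 104 + 65 + 116 + 77 = 415.
Main diagonal: 86 + 80 + 89 + 83 + 77 = 415.
Anti-diagonal: 53 + 71 + 89 + 92 + 110 = 415.
All lines sum to 415.

Yes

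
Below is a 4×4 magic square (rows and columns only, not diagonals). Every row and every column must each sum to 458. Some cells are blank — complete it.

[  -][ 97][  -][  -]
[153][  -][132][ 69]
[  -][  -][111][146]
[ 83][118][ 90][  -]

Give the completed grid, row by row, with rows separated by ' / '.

160 97 125 76 / 153 104 132 69 / 62 139 111 146 / 83 118 90 167

Row 2: 153 + 132 + 69 + ? = 458, so (2,2) = 104.
From row 4, 458 − (83 + 118 + 90) gives (4,4) = 167.
The remaining cell in column 2 is (3,2) = 458 − 319 = 139.
From column 3, 458 − (132 + 111 + 90) gives (1,3) = 125.
The remaining cell in column 4 is (1,4) = 458 − 382 = 76.
Row 1: 97 + 125 + 76 + ? = 458, so (1,1) = 160.
The remaining cell in row 3 is (3,1) = 458 − 396 = 62.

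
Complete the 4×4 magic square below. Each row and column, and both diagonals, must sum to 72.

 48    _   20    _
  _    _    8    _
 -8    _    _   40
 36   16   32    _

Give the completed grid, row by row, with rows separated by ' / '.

48 4 20 0 / -4 24 8 44 / -8 28 12 40 / 36 16 32 -12

Row 4 needs 72; the known cells sum to 84, so (4,4) = -12.
Column 1: 48 + (-8) + 36 + ? = 72, so (2,1) = -4.
Using column 3: 20 + 8 + 32 + ? → (3,3) = 72 − 60 = 12.
Main diagonal: 48 + 12 + (-12) + ? = 72, so (2,2) = 24.
Using row 2: -4 + 24 + 8 + ? → (2,4) = 72 − 28 = 44.
From row 3, 72 − (-8 + 12 + 40) gives (3,2) = 28.
Column 2 needs 72; the known cells sum to 68, so (1,2) = 4.
From column 4, 72 − (44 + 40 + (-12)) gives (1,4) = 0.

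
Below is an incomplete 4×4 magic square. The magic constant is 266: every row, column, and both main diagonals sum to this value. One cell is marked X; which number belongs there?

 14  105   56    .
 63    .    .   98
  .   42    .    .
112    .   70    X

49

The remaining cell in row 1 is (1,4) = 266 − 175 = 91.
From column 1, 266 − (14 + 63 + 112) gives (3,1) = 77.
Anti-diagonal must total 266; the given cells sum to 245, so (2,3) = 21.
From row 2, 266 − (63 + 21 + 98) gives (2,2) = 84.
Column 2: 105 + 84 + 42 + ? = 266, so (4,2) = 35.
Column 3 must total 266; the given cells sum to 147, so (3,3) = 119.
The remaining cell in main diagonal is (4,4) = 266 − 217 = 49.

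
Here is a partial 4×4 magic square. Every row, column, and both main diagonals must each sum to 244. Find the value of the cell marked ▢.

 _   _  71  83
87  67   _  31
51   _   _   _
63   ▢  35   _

From row 2, 244 − (87 + 67 + 31) gives (2,3) = 59.
From column 1, 244 − (87 + 51 + 63) gives (1,1) = 43.
Column 3: 71 + 59 + 35 + ? = 244, so (3,3) = 79.
Main diagonal needs 244; the known cells sum to 189, so (4,4) = 55.
Anti-diagonal needs 244; the known cells sum to 205, so (3,2) = 39.
From row 1, 244 − (43 + 71 + 83) gives (1,2) = 47.
Row 3 needs 244; the known cells sum to 169, so (3,4) = 75.
The remaining cell in row 4 is (4,2) = 244 − 153 = 91.

91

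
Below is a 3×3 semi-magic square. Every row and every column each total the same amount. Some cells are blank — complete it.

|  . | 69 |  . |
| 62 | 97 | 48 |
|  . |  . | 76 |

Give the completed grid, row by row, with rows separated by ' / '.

Row 2 is already complete: 62 + 97 + 48 = 207, so that is the magic constant.
Column 2 must total 207; the given cells sum to 166, so (3,2) = 41.
Column 3 needs 207; the known cells sum to 124, so (1,3) = 83.
Row 1 must total 207; the given cells sum to 152, so (1,1) = 55.
From row 3, 207 − (41 + 76) gives (3,1) = 90.

55 69 83 / 62 97 48 / 90 41 76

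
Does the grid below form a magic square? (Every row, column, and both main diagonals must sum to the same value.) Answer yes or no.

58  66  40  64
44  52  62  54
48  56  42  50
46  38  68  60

No — column 4 sums to 228 but row 3 sums to 196.

Row 1: 58 + 66 + 40 + 64 = 228.
Row 2: 44 + 52 + 62 + 54 = 212.
Row 3: 48 + 56 + 42 + 50 = 196.
Row 4: 46 + 38 + 68 + 60 = 212.
Column 1: 58 + 44 + 48 + 46 = 196.
Column 2: 66 + 52 + 56 + 38 = 212.
Column 3: 40 + 62 + 42 + 68 = 212.
Column 4: 64 + 54 + 50 + 60 = 228.
Main diagonal: 58 + 52 + 42 + 60 = 212.
Anti-diagonal: 64 + 62 + 56 + 46 = 228.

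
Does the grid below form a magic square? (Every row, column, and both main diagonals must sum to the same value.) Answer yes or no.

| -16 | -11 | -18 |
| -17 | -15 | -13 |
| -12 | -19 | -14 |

Yes

Row 1: -16 + (-11) + (-18) = -45.
Row 2: -17 + (-15) + (-13) = -45.
Row 3: -12 + (-19) + (-14) = -45.
Column 1: -16 + (-17) + (-12) = -45.
Column 2: -11 + (-15) + (-19) = -45.
Column 3: -18 + (-13) + (-14) = -45.
Main diagonal: -16 + (-15) + (-14) = -45.
Anti-diagonal: -18 + (-15) + (-12) = -45.
All lines sum to -45.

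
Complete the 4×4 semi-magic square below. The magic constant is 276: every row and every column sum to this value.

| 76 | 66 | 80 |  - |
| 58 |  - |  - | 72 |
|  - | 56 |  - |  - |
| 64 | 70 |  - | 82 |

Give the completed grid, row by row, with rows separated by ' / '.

From row 1, 276 − (76 + 66 + 80) gives (1,4) = 54.
Row 4 must total 276; the given cells sum to 216, so (4,3) = 60.
Column 1 must total 276; the given cells sum to 198, so (3,1) = 78.
Column 2: 66 + 56 + 70 + ? = 276, so (2,2) = 84.
The remaining cell in column 4 is (3,4) = 276 − 208 = 68.
The remaining cell in row 2 is (2,3) = 276 − 214 = 62.
From row 3, 276 − (78 + 56 + 68) gives (3,3) = 74.

76 66 80 54 / 58 84 62 72 / 78 56 74 68 / 64 70 60 82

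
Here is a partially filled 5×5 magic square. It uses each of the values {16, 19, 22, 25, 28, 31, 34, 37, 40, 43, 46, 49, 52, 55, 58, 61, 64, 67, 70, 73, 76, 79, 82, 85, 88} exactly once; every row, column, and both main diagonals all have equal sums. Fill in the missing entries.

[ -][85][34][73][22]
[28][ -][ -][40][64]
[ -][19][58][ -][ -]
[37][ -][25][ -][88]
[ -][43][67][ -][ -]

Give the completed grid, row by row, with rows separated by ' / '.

46 85 34 73 22 / 28 52 76 40 64 / 70 19 58 82 31 / 37 61 25 49 88 / 79 43 67 16 55

The 25 entries sum to 1300, so each line sums to 1300/5 = 260.
Using row 1: 85 + 34 + 73 + 22 + ? → (1,1) = 260 − 214 = 46.
Column 3 must total 260; the given cells sum to 184, so (2,3) = 76.
From row 2, 260 − (28 + 76 + 40 + 64) gives (2,2) = 52.
Column 2 needs 260; the known cells sum to 199, so (4,2) = 61.
Anti-diagonal: 22 + 40 + 58 + 61 + ? = 260, so (5,1) = 79.
Row 4 must total 260; the given cells sum to 211, so (4,4) = 49.
From column 1, 260 − (46 + 28 + 37 + 79) gives (3,1) = 70.
Using main diagonal: 46 + 52 + 58 + 49 + ? → (5,5) = 260 − 205 = 55.
From row 5, 260 − (79 + 43 + 67 + 55) gives (5,4) = 16.
The remaining cell in column 4 is (3,4) = 260 − 178 = 82.
Column 5: 22 + 64 + 88 + 55 + ? = 260, so (3,5) = 31.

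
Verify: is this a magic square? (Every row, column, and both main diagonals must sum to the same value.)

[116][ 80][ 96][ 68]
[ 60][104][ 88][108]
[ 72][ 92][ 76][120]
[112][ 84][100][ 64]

Row 1: 116 + 80 + 96 + 68 = 360.
Row 2: 60 + 104 + 88 + 108 = 360.
Row 3: 72 + 92 + 76 + 120 = 360.
Row 4: 112 + 84 + 100 + 64 = 360.
Column 1: 116 + 60 + 72 + 112 = 360.
Column 2: 80 + 104 + 92 + 84 = 360.
Column 3: 96 + 88 + 76 + 100 = 360.
Column 4: 68 + 108 + 120 + 64 = 360.
Main diagonal: 116 + 104 + 76 + 64 = 360.
Anti-diagonal: 68 + 88 + 92 + 112 = 360.
All lines sum to 360.

Yes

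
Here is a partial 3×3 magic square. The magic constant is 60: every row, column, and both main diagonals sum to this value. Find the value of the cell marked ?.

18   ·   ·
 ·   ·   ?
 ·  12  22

Row 3 must total 60; the given cells sum to 34, so (3,1) = 26.
Using column 1: 18 + 26 + ? → (2,1) = 60 − 44 = 16.
Using main diagonal: 18 + 22 + ? → (2,2) = 60 − 40 = 20.
The remaining cell in anti-diagonal is (1,3) = 60 − 46 = 14.
Using row 1: 18 + 14 + ? → (1,2) = 60 − 32 = 28.
Row 2 must total 60; the given cells sum to 36, so (2,3) = 24.

24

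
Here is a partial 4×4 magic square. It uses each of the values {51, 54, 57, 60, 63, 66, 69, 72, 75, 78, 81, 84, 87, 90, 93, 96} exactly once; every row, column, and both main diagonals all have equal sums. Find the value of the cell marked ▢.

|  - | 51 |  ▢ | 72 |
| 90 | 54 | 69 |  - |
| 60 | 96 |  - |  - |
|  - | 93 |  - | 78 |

84

The 16 entries sum to 1176, so each line sums to 1176/4 = 294.
The remaining cell in row 2 is (2,4) = 294 − 213 = 81.
Using column 4: 72 + 81 + 78 + ? → (3,4) = 294 − 231 = 63.
Anti-diagonal: 72 + 69 + 96 + ? = 294, so (4,1) = 57.
From row 3, 294 − (60 + 96 + 63) gives (3,3) = 75.
The remaining cell in row 4 is (4,3) = 294 − 228 = 66.
Column 1 needs 294; the known cells sum to 207, so (1,1) = 87.
Column 3: 69 + 75 + 66 + ? = 294, so (1,3) = 84.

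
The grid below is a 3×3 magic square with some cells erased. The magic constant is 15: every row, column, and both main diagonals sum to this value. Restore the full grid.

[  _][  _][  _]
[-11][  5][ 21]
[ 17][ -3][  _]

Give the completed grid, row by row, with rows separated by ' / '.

9 13 -7 / -11 5 21 / 17 -3 1

From row 3, 15 − (17 + (-3)) gives (3,3) = 1.
Using column 1: -11 + 17 + ? → (1,1) = 15 − 6 = 9.
Column 2 must total 15; the given cells sum to 2, so (1,2) = 13.
From column 3, 15 − (21 + 1) gives (1,3) = -7.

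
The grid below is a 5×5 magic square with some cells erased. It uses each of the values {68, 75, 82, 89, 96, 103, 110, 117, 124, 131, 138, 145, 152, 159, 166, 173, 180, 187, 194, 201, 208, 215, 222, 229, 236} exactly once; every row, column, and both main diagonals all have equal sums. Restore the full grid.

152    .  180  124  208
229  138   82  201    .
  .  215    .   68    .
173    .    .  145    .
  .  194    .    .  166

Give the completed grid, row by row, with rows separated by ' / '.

152 96 180 124 208 / 229 138 82 201 110 / 131 215 159 68 187 / 173 117 236 145 89 / 75 194 103 222 166

The 25 entries sum to 3800, so each line sums to 3800/5 = 760.
Row 1: 152 + 180 + 124 + 208 + ? = 760, so (1,2) = 96.
Row 2 needs 760; the known cells sum to 650, so (2,5) = 110.
Column 2: 96 + 138 + 215 + 194 + ? = 760, so (4,2) = 117.
Column 4 must total 760; the given cells sum to 538, so (5,4) = 222.
Using main diagonal: 152 + 138 + 145 + 166 + ? → (3,3) = 760 − 601 = 159.
From anti-diagonal, 760 − (208 + 201 + 159 + 117) gives (5,1) = 75.
The remaining cell in row 5 is (5,3) = 760 − 657 = 103.
Column 1: 152 + 229 + 173 + 75 + ? = 760, so (3,1) = 131.
From column 3, 760 − (180 + 82 + 159 + 103) gives (4,3) = 236.
Row 3 must total 760; the given cells sum to 573, so (3,5) = 187.
The remaining cell in row 4 is (4,5) = 760 − 671 = 89.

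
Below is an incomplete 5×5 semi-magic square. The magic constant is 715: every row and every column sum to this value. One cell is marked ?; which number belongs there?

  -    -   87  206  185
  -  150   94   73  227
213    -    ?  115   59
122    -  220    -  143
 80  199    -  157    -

136

The remaining cell in row 2 is (2,1) = 715 − 544 = 171.
Column 1: 171 + 213 + 122 + 80 + ? = 715, so (1,1) = 129.
Using column 4: 206 + 73 + 115 + 157 + ? → (4,4) = 715 − 551 = 164.
The remaining cell in column 5 is (5,5) = 715 − 614 = 101.
Row 1: 129 + 87 + 206 + 185 + ? = 715, so (1,2) = 108.
The remaining cell in row 4 is (4,2) = 715 − 649 = 66.
Row 5 needs 715; the known cells sum to 537, so (5,3) = 178.
Column 2 needs 715; the known cells sum to 523, so (3,2) = 192.
Column 3 needs 715; the known cells sum to 579, so (3,3) = 136.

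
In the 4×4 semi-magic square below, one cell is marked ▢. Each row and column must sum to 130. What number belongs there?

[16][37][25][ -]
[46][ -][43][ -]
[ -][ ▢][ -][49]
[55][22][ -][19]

Using row 1: 16 + 37 + 25 + ? → (1,4) = 130 − 78 = 52.
Using row 4: 55 + 22 + 19 + ? → (4,3) = 130 − 96 = 34.
Column 1 must total 130; the given cells sum to 117, so (3,1) = 13.
Column 3 needs 130; the known cells sum to 102, so (3,3) = 28.
Column 4: 52 + 49 + 19 + ? = 130, so (2,4) = 10.
The remaining cell in row 2 is (2,2) = 130 − 99 = 31.
Row 3 needs 130; the known cells sum to 90, so (3,2) = 40.

40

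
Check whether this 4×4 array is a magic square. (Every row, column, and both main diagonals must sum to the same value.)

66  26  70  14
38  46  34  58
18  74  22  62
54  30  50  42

Row 1: 66 + 26 + 70 + 14 = 176.
Row 2: 38 + 46 + 34 + 58 = 176.
Row 3: 18 + 74 + 22 + 62 = 176.
Row 4: 54 + 30 + 50 + 42 = 176.
Column 1: 66 + 38 + 18 + 54 = 176.
Column 2: 26 + 46 + 74 + 30 = 176.
Column 3: 70 + 34 + 22 + 50 = 176.
Column 4: 14 + 58 + 62 + 42 = 176.
Main diagonal: 66 + 46 + 22 + 42 = 176.
Anti-diagonal: 14 + 34 + 74 + 54 = 176.
All lines sum to 176.

Yes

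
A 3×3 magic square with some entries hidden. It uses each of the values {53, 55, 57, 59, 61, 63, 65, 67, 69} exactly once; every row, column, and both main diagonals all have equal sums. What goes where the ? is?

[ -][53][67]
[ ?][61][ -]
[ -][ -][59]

The 9 entries sum to 549, so each line sums to 549/3 = 183.
The remaining cell in row 1 is (1,1) = 183 − 120 = 63.
From column 2, 183 − (53 + 61) gives (3,2) = 69.
The remaining cell in column 3 is (2,3) = 183 − 126 = 57.
Anti-diagonal: 67 + 61 + ? = 183, so (3,1) = 55.
The remaining cell in row 2 is (2,1) = 183 − 118 = 65.

65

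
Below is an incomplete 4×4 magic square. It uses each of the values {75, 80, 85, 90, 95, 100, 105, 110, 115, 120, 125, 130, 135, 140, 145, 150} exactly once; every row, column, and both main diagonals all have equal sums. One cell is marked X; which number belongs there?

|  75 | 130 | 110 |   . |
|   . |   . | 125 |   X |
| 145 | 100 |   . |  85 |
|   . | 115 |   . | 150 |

80

The 16 entries sum to 1800, so each line sums to 1800/4 = 450.
Row 1 needs 450; the known cells sum to 315, so (1,4) = 135.
The remaining cell in row 3 is (3,3) = 450 − 330 = 120.
The remaining cell in column 2 is (2,2) = 450 − 345 = 105.
From column 3, 450 − (110 + 125 + 120) gives (4,3) = 95.
Using column 4: 135 + 85 + 150 + ? → (2,4) = 450 − 370 = 80.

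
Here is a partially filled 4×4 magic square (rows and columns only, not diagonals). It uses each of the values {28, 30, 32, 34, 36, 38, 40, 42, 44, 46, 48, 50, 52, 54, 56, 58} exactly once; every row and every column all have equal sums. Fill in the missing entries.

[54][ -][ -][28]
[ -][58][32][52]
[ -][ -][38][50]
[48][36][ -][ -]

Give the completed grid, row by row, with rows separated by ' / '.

54 34 56 28 / 30 58 32 52 / 40 44 38 50 / 48 36 46 42

The 16 entries sum to 688, so each line sums to 688/4 = 172.
The remaining cell in row 2 is (2,1) = 172 − 142 = 30.
From column 1, 172 − (54 + 30 + 48) gives (3,1) = 40.
The remaining cell in column 4 is (4,4) = 172 − 130 = 42.
Row 3: 40 + 38 + 50 + ? = 172, so (3,2) = 44.
Row 4 must total 172; the given cells sum to 126, so (4,3) = 46.
From column 2, 172 − (58 + 44 + 36) gives (1,2) = 34.
Column 3 must total 172; the given cells sum to 116, so (1,3) = 56.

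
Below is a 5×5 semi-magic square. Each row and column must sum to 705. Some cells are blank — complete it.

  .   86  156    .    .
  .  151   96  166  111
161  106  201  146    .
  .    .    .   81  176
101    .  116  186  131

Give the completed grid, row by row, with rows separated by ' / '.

141 86 156 126 196 / 181 151 96 166 111 / 161 106 201 146 91 / 121 191 136 81 176 / 101 171 116 186 131

Row 2: 151 + 96 + 166 + 111 + ? = 705, so (2,1) = 181.
Row 3: 161 + 106 + 201 + 146 + ? = 705, so (3,5) = 91.
Row 5 needs 705; the known cells sum to 534, so (5,2) = 171.
Column 2 needs 705; the known cells sum to 514, so (4,2) = 191.
The remaining cell in column 3 is (4,3) = 705 − 569 = 136.
Column 4 must total 705; the given cells sum to 579, so (1,4) = 126.
The remaining cell in column 5 is (1,5) = 705 − 509 = 196.
From row 1, 705 − (86 + 156 + 126 + 196) gives (1,1) = 141.
The remaining cell in row 4 is (4,1) = 705 − 584 = 121.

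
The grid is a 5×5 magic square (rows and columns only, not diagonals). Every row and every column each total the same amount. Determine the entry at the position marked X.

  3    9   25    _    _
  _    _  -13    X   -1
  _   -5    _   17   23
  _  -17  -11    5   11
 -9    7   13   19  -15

-7

Row 5 is complete and sums to 15; that is the magic constant.
Row 4 must total 15; the given cells sum to -12, so (4,1) = 27.
From column 2, 15 − (9 + (-5) + (-17) + 7) gives (2,2) = 21.
The remaining cell in column 3 is (3,3) = 15 − 14 = 1.
Column 5: -1 + 23 + 11 + (-15) + ? = 15, so (1,5) = -3.
From row 1, 15 − (3 + 9 + 25 + (-3)) gives (1,4) = -19.
Row 3 needs 15; the known cells sum to 36, so (3,1) = -21.
Column 1: 3 + (-21) + 27 + (-9) + ? = 15, so (2,1) = 15.
Column 4: -19 + 17 + 5 + 19 + ? = 15, so (2,4) = -7.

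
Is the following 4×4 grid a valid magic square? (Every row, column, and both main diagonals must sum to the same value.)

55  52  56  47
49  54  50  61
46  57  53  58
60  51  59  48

Row 1: 55 + 52 + 56 + 47 = 210.
Row 2: 49 + 54 + 50 + 61 = 214.
Row 3: 46 + 57 + 53 + 58 = 214.
Row 4: 60 + 51 + 59 + 48 = 218.
Column 1: 55 + 49 + 46 + 60 = 210.
Column 2: 52 + 54 + 57 + 51 = 214.
Column 3: 56 + 50 + 53 + 59 = 218.
Column 4: 47 + 61 + 58 + 48 = 214.
Main diagonal: 55 + 54 + 53 + 48 = 210.
Anti-diagonal: 47 + 50 + 57 + 60 = 214.

No — row 2 sums to 214 but column 3 sums to 218.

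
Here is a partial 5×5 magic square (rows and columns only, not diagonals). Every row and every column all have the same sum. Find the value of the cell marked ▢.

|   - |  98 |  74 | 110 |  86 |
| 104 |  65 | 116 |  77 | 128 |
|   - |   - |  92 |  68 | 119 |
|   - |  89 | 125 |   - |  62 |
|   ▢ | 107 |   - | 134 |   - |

71

Row 2 is complete and sums to 490; that is the magic constant.
Row 1 needs 490; the known cells sum to 368, so (1,1) = 122.
From column 2, 490 − (98 + 65 + 89 + 107) gives (3,2) = 131.
The remaining cell in column 3 is (5,3) = 490 − 407 = 83.
From column 4, 490 − (110 + 77 + 68 + 134) gives (4,4) = 101.
Column 5 needs 490; the known cells sum to 395, so (5,5) = 95.
Row 3: 131 + 92 + 68 + 119 + ? = 490, so (3,1) = 80.
Row 4 must total 490; the given cells sum to 377, so (4,1) = 113.
From row 5, 490 − (107 + 83 + 134 + 95) gives (5,1) = 71.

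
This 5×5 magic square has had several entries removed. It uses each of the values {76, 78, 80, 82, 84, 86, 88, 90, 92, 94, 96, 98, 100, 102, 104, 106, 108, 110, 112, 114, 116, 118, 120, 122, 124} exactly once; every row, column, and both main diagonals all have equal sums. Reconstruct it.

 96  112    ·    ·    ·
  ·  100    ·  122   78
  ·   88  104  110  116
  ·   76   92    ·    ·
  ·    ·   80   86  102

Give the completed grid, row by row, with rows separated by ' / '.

The 25 entries sum to 2500, so each line sums to 2500/5 = 500.
The remaining cell in row 3 is (3,1) = 500 − 418 = 82.
Column 2 must total 500; the given cells sum to 376, so (5,2) = 124.
Using main diagonal: 96 + 100 + 104 + 102 + ? → (4,4) = 500 − 402 = 98.
Using row 5: 124 + 80 + 86 + 102 + ? → (5,1) = 500 − 392 = 108.
Column 4 must total 500; the given cells sum to 416, so (1,4) = 84.
Anti-diagonal: 122 + 104 + 76 + 108 + ? = 500, so (1,5) = 90.
Using row 1: 96 + 112 + 84 + 90 + ? → (1,3) = 500 − 382 = 118.
Column 3 must total 500; the given cells sum to 394, so (2,3) = 106.
The remaining cell in column 5 is (4,5) = 500 − 386 = 114.
From row 2, 500 − (100 + 106 + 122 + 78) gives (2,1) = 94.
Using row 4: 76 + 92 + 98 + 114 + ? → (4,1) = 500 − 380 = 120.

96 112 118 84 90 / 94 100 106 122 78 / 82 88 104 110 116 / 120 76 92 98 114 / 108 124 80 86 102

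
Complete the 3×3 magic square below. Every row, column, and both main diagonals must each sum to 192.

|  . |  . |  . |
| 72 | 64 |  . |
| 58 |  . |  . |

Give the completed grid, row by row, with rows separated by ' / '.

62 60 70 / 72 64 56 / 58 68 66

Using row 2: 72 + 64 + ? → (2,3) = 192 − 136 = 56.
From column 1, 192 − (72 + 58) gives (1,1) = 62.
Main diagonal: 62 + 64 + ? = 192, so (3,3) = 66.
Anti-diagonal: 64 + 58 + ? = 192, so (1,3) = 70.
Using row 1: 62 + 70 + ? → (1,2) = 192 − 132 = 60.
The remaining cell in row 3 is (3,2) = 192 − 124 = 68.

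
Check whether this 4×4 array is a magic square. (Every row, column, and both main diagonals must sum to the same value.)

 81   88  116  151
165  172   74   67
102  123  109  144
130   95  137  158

Row 1: 81 + 88 + 116 + 151 = 436.
Row 2: 165 + 172 + 74 + 67 = 478.
Row 3: 102 + 123 + 109 + 144 = 478.
Row 4: 130 + 95 + 137 + 158 = 520.
Column 1: 81 + 165 + 102 + 130 = 478.
Column 2: 88 + 172 + 123 + 95 = 478.
Column 3: 116 + 74 + 109 + 137 = 436.
Column 4: 151 + 67 + 144 + 158 = 520.
Main diagonal: 81 + 172 + 109 + 158 = 520.
Anti-diagonal: 151 + 74 + 123 + 130 = 478.

No — row 4 sums to 520 but column 1 sums to 478.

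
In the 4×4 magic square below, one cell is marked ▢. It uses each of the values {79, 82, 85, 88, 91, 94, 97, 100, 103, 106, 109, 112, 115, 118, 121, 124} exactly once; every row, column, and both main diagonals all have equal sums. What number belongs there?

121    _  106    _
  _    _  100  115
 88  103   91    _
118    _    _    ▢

82

The 16 entries sum to 1624, so each line sums to 1624/4 = 406.
Row 3 must total 406; the given cells sum to 282, so (3,4) = 124.
Using column 1: 121 + 88 + 118 + ? → (2,1) = 406 − 327 = 79.
Column 3 must total 406; the given cells sum to 297, so (4,3) = 109.
The remaining cell in anti-diagonal is (1,4) = 406 − 321 = 85.
Row 1 needs 406; the known cells sum to 312, so (1,2) = 94.
Row 2 must total 406; the given cells sum to 294, so (2,2) = 112.
The remaining cell in column 2 is (4,2) = 406 − 309 = 97.
Column 4 must total 406; the given cells sum to 324, so (4,4) = 82.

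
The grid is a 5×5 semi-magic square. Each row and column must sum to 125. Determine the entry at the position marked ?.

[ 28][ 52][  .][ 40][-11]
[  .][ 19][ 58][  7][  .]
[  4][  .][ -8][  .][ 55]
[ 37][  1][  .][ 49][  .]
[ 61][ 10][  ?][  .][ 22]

34

Row 1 must total 125; the given cells sum to 109, so (1,3) = 16.
Column 1: 28 + 4 + 37 + 61 + ? = 125, so (2,1) = -5.
Column 2 needs 125; the known cells sum to 82, so (3,2) = 43.
The remaining cell in row 2 is (2,5) = 125 − 79 = 46.
From row 3, 125 − (4 + 43 + (-8) + 55) gives (3,4) = 31.
Using column 4: 40 + 7 + 31 + 49 + ? → (5,4) = 125 − 127 = -2.
Column 5: -11 + 46 + 55 + 22 + ? = 125, so (4,5) = 13.
From row 4, 125 − (37 + 1 + 49 + 13) gives (4,3) = 25.
From row 5, 125 − (61 + 10 + (-2) + 22) gives (5,3) = 34.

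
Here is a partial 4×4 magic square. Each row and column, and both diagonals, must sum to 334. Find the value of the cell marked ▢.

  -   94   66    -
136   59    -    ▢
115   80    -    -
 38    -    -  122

Column 1: 136 + 115 + 38 + ? = 334, so (1,1) = 45.
The remaining cell in column 2 is (4,2) = 334 − 233 = 101.
Using main diagonal: 45 + 59 + 122 + ? → (3,3) = 334 − 226 = 108.
From row 1, 334 − (45 + 94 + 66) gives (1,4) = 129.
From row 3, 334 − (115 + 80 + 108) gives (3,4) = 31.
Row 4 needs 334; the known cells sum to 261, so (4,3) = 73.
Column 3 must total 334; the given cells sum to 247, so (2,3) = 87.
The remaining cell in column 4 is (2,4) = 334 − 282 = 52.

52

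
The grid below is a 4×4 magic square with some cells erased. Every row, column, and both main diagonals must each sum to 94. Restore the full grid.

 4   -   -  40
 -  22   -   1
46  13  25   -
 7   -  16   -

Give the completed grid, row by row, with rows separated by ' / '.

4 31 19 40 / 37 22 34 1 / 46 13 25 10 / 7 28 16 43

Row 3: 46 + 13 + 25 + ? = 94, so (3,4) = 10.
From column 1, 94 − (4 + 46 + 7) gives (2,1) = 37.
From column 4, 94 − (40 + 1 + 10) gives (4,4) = 43.
Anti-diagonal needs 94; the known cells sum to 60, so (2,3) = 34.
Row 4 needs 94; the known cells sum to 66, so (4,2) = 28.
Column 2 must total 94; the given cells sum to 63, so (1,2) = 31.
Column 3 needs 94; the known cells sum to 75, so (1,3) = 19.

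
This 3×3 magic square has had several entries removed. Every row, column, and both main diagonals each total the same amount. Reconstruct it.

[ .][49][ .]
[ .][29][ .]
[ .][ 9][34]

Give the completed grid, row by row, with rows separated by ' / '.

Column 2 is already complete: 49 + 29 + 9 = 87, so that is the magic constant.
Row 3: 9 + 34 + ? = 87, so (3,1) = 44.
Main diagonal: 29 + 34 + ? = 87, so (1,1) = 24.
Anti-diagonal must total 87; the given cells sum to 73, so (1,3) = 14.
Column 1 must total 87; the given cells sum to 68, so (2,1) = 19.
Column 3: 14 + 34 + ? = 87, so (2,3) = 39.

24 49 14 / 19 29 39 / 44 9 34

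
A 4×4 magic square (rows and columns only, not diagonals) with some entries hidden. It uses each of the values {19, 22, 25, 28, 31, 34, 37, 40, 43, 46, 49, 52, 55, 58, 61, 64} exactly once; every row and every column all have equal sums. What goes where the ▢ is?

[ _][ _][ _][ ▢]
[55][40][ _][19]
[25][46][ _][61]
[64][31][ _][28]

The 16 entries sum to 664, so each line sums to 664/4 = 166.
Row 2: 55 + 40 + 19 + ? = 166, so (2,3) = 52.
Row 3: 25 + 46 + 61 + ? = 166, so (3,3) = 34.
Row 4: 64 + 31 + 28 + ? = 166, so (4,3) = 43.
Column 1 must total 166; the given cells sum to 144, so (1,1) = 22.
Column 2: 40 + 46 + 31 + ? = 166, so (1,2) = 49.
Column 3: 52 + 34 + 43 + ? = 166, so (1,3) = 37.
Using column 4: 19 + 61 + 28 + ? → (1,4) = 166 − 108 = 58.

58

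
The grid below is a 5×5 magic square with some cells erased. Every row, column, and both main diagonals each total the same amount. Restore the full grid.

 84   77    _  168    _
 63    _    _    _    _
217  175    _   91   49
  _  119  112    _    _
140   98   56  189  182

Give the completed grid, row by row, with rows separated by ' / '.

Row 5 is already complete: 140 + 98 + 56 + 189 + 182 = 665, so that is the magic constant.
From row 3, 665 − (217 + 175 + 91 + 49) gives (3,3) = 133.
From column 1, 665 − (84 + 63 + 217 + 140) gives (4,1) = 161.
Column 2: 77 + 175 + 119 + 98 + ? = 665, so (2,2) = 196.
Main diagonal must total 665; the given cells sum to 595, so (4,4) = 70.
The remaining cell in row 4 is (4,5) = 665 − 462 = 203.
Column 4 needs 665; the known cells sum to 518, so (2,4) = 147.
Anti-diagonal needs 665; the known cells sum to 539, so (1,5) = 126.
Row 1 must total 665; the given cells sum to 455, so (1,3) = 210.
From column 3, 665 − (210 + 133 + 112 + 56) gives (2,3) = 154.
The remaining cell in column 5 is (2,5) = 665 − 560 = 105.

84 77 210 168 126 / 63 196 154 147 105 / 217 175 133 91 49 / 161 119 112 70 203 / 140 98 56 189 182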